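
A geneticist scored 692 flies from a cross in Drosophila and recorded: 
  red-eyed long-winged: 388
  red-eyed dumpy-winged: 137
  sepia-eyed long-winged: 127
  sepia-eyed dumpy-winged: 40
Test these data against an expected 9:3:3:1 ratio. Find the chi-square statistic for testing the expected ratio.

0.712

Total ratio parts = 16. Expected numbers out of 692:
  red-eyed long-winged: 692 × 9/16 = 389.25
  red-eyed dumpy-winged: 692 × 3/16 = 129.75
  sepia-eyed long-winged: 692 × 3/16 = 129.75
  sepia-eyed dumpy-winged: 692 × 1/16 = 43.25
χ² = Σ (O − E)² / E
  red-eyed long-winged: (388 − 389.25)² / 389.25 = 0.0040
  red-eyed dumpy-winged: (137 − 129.75)² / 129.75 = 0.4051
  sepia-eyed long-winged: (127 − 129.75)² / 129.75 = 0.0583
  sepia-eyed dumpy-winged: (40 − 43.25)² / 43.25 = 0.2442
χ² = 0.0040 + 0.4051 + 0.0583 + 0.2442 = 0.7116 ≈ 0.712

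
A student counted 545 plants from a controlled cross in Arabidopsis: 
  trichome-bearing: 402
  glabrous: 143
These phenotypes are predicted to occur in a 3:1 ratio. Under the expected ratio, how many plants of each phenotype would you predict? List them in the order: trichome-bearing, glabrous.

408.75, 136.25

Total ratio parts = 4. Expected numbers out of 545:
  trichome-bearing: 545 × 3/4 = 408.75
  glabrous: 545 × 1/4 = 136.25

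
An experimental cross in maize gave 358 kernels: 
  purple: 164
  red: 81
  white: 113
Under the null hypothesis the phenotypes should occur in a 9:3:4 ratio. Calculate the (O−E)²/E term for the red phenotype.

The 9:3:4 ratio has 16 parts, so with N = 358 the expected counts are:
  purple: 358 × 9/16 = 201.375
  red: 358 × 3/16 = 67.125
  white: 358 × 4/16 = 89.5
Contribution of red: (81 − 67.125)² / 67.125 = 2.8680

2.868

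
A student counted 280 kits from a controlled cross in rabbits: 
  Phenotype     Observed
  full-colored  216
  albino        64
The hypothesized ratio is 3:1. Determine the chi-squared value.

Under the 3:1 hypothesis (Σ ratio = 4, N = 280):
  full-colored: 280 × 3/4 = 210
  albino: 280 × 1/4 = 70
χ² = Σ (O − E)² / E
  full-colored: (216 − 210)² / 210 = 0.1714
  albino: (64 − 70)² / 70 = 0.5143
χ² = 0.1714 + 0.5143 = 0.6857 ≈ 0.686

0.686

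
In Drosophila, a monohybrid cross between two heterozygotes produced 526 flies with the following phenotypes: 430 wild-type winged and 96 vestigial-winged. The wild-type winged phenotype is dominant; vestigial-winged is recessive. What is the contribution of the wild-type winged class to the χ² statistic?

3.195

For a monohybrid cross between heterozygotes with complete dominance, the expected phenotypic ratio is 3:1.
Under the 3:1 hypothesis (Σ ratio = 4, N = 526):
  wild-type winged: 526 × 3/4 = 394.5
  vestigial-winged: 526 × 1/4 = 131.5
Contribution of wild-type winged: (430 − 394.5)² / 394.5 = 3.1946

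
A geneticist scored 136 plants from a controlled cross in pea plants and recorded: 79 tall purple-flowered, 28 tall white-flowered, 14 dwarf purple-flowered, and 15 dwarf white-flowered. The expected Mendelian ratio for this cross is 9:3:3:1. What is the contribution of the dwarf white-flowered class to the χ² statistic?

4.971

The 9:3:3:1 ratio has 16 parts, so with N = 136 the expected counts are:
  tall purple-flowered: 136 × 9/16 = 76.5
  tall white-flowered: 136 × 3/16 = 25.5
  dwarf purple-flowered: 136 × 3/16 = 25.5
  dwarf white-flowered: 136 × 1/16 = 8.5
Contribution of dwarf white-flowered: (15 − 8.5)² / 8.5 = 4.9706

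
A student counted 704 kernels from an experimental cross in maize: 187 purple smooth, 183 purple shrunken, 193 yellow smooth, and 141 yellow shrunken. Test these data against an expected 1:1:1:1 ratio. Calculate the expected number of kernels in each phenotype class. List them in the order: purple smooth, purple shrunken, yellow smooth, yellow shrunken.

176, 176, 176, 176

The 1:1:1:1 ratio has 4 parts, so with N = 704 the expected counts are:
  purple smooth: 704 × 1/4 = 176
  purple shrunken: 704 × 1/4 = 176
  yellow smooth: 704 × 1/4 = 176
  yellow shrunken: 704 × 1/4 = 176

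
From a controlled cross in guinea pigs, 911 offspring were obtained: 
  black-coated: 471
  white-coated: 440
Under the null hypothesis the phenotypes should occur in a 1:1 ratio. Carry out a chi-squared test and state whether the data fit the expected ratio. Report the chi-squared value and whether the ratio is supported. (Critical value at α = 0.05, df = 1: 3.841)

The 1:1 ratio has 2 parts, so with N = 911 the expected counts are:
  black-coated: 911 × 1/2 = 455.5
  white-coated: 911 × 1/2 = 455.5
χ² = Σ (O − E)² / E
  black-coated: (471 − 455.5)² / 455.5 = 0.5274
  white-coated: (440 − 455.5)² / 455.5 = 0.5274
χ² = 0.5274 + 0.5274 = 1.0548 ≈ 1.055
Degrees of freedom = 2 − 1 = 1; critical value at α = 0.05 is 3.841.
Since 1.055 < 3.841, we fail to reject the null hypothesis — the data are consistent with the 1:1 ratio.

1.055; consistent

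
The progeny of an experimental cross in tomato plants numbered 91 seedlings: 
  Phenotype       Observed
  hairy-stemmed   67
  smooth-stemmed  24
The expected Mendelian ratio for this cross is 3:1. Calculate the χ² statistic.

0.092

Total ratio parts = 4. Expected numbers out of 91:
  hairy-stemmed: 91 × 3/4 = 68.25
  smooth-stemmed: 91 × 1/4 = 22.75
χ² = Σ (O − E)² / E
  hairy-stemmed: (67 − 68.25)² / 68.25 = 0.0229
  smooth-stemmed: (24 − 22.75)² / 22.75 = 0.0687
χ² = 0.0229 + 0.0687 = 0.0916 ≈ 0.092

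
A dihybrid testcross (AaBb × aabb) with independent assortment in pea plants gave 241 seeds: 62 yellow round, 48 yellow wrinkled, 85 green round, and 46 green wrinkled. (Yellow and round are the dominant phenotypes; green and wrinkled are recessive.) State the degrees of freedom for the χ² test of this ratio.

3

A dihybrid testcross with independent assortment gives a 1:1:1:1 ratio.
A goodness-of-fit test with 4 phenotype classes has df = 4 − 1 = 3.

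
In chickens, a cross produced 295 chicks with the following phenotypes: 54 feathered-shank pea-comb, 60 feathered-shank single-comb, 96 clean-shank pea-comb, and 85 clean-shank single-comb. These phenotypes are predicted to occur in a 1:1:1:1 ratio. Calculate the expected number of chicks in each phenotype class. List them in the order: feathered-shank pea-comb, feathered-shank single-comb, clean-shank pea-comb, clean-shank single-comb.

Under the 1:1:1:1 hypothesis (Σ ratio = 4, N = 295):
  feathered-shank pea-comb: 295 × 1/4 = 73.75
  feathered-shank single-comb: 295 × 1/4 = 73.75
  clean-shank pea-comb: 295 × 1/4 = 73.75
  clean-shank single-comb: 295 × 1/4 = 73.75

73.75, 73.75, 73.75, 73.75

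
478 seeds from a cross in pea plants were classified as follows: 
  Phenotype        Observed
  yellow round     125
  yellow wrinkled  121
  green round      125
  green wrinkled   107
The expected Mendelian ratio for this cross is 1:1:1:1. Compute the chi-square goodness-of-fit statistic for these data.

1.833

The 1:1:1:1 ratio has 4 parts, so with N = 478 the expected counts are:
  yellow round: 478 × 1/4 = 119.5
  yellow wrinkled: 478 × 1/4 = 119.5
  green round: 478 × 1/4 = 119.5
  green wrinkled: 478 × 1/4 = 119.5
χ² = Σ (O − E)² / E
  yellow round: (125 − 119.5)² / 119.5 = 0.2531
  yellow wrinkled: (121 − 119.5)² / 119.5 = 0.0188
  green round: (125 − 119.5)² / 119.5 = 0.2531
  green wrinkled: (107 − 119.5)² / 119.5 = 1.3075
χ² = 0.2531 + 0.0188 + 0.2531 + 1.3075 = 1.8325 ≈ 1.833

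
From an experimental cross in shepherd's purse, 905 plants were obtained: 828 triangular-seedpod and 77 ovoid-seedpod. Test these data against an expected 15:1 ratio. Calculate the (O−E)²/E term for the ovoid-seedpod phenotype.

7.385

Total ratio parts = 16. Expected numbers out of 905:
  triangular-seedpod: 905 × 15/16 = 848.4375
  ovoid-seedpod: 905 × 1/16 = 56.5625
Contribution of ovoid-seedpod: (77 − 56.5625)² / 56.5625 = 7.3846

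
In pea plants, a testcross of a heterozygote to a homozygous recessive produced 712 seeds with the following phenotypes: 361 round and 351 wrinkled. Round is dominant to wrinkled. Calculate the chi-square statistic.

A testcross of a heterozygote (Aa × aa) gives a 1:1 phenotypic ratio.
Expected counts for N = 712 under a 1:1 ratio (total parts = 2):
  round: 712 × 1/2 = 356
  wrinkled: 712 × 1/2 = 356
χ² = Σ (O − E)² / E
  round: (361 − 356)² / 356 = 0.0702
  wrinkled: (351 − 356)² / 356 = 0.0702
χ² = 0.0702 + 0.0702 = 0.1404 ≈ 0.140

0.140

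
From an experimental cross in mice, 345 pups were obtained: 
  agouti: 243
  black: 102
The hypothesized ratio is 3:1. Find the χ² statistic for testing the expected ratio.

3.835

Under the 3:1 hypothesis (Σ ratio = 4, N = 345):
  agouti: 345 × 3/4 = 258.75
  black: 345 × 1/4 = 86.25
χ² = Σ (O − E)² / E
  agouti: (243 − 258.75)² / 258.75 = 0.9587
  black: (102 − 86.25)² / 86.25 = 2.8761
χ² = 0.9587 + 2.8761 = 3.8348 ≈ 3.835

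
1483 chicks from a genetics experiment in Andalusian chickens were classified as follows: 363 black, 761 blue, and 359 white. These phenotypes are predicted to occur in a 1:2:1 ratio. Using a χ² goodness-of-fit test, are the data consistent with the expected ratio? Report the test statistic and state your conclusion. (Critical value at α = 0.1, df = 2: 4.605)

Total ratio parts = 4. Expected numbers out of 1483:
  black: 1483 × 1/4 = 370.75
  blue: 1483 × 2/4 = 741.5
  white: 1483 × 1/4 = 370.75
χ² = Σ (O − E)² / E
  black: (363 − 370.75)² / 370.75 = 0.1620
  blue: (761 − 741.5)² / 741.5 = 0.5128
  white: (359 − 370.75)² / 370.75 = 0.3724
χ² = 0.1620 + 0.5128 + 0.3724 = 1.0472 ≈ 1.047
Degrees of freedom = 3 − 1 = 2; critical value at α = 0.1 is 4.605.
Since 1.047 < 4.605, we fail to reject the null hypothesis — the data are consistent with the 1:2:1 ratio.

1.047; consistent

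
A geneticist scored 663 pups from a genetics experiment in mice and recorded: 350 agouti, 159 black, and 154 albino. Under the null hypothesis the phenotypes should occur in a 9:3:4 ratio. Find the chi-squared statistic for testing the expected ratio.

11.923

Total ratio parts = 16. Expected numbers out of 663:
  agouti: 663 × 9/16 = 372.9375
  black: 663 × 3/16 = 124.3125
  albino: 663 × 4/16 = 165.75
χ² = Σ (O − E)² / E
  agouti: (350 − 372.9375)² / 372.9375 = 1.4108
  black: (159 − 124.3125)² / 124.3125 = 9.6790
  albino: (154 − 165.75)² / 165.75 = 0.8330
χ² = 1.4108 + 9.6790 + 0.8330 = 11.9228 ≈ 11.923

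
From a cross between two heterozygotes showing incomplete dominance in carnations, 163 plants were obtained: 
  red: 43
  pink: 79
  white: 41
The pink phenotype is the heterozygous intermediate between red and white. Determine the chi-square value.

With incomplete dominance, a heterozygote × heterozygote cross gives a 1:2:1 phenotypic ratio.
The 1:2:1 ratio has 4 parts, so with N = 163 the expected counts are:
  red: 163 × 1/4 = 40.75
  pink: 163 × 2/4 = 81.5
  white: 163 × 1/4 = 40.75
χ² = Σ (O − E)² / E
  red: (43 − 40.75)² / 40.75 = 0.1242
  pink: (79 − 81.5)² / 81.5 = 0.0767
  white: (41 − 40.75)² / 40.75 = 0.0015
χ² = 0.1242 + 0.0767 + 0.0015 = 0.2024 ≈ 0.202

0.202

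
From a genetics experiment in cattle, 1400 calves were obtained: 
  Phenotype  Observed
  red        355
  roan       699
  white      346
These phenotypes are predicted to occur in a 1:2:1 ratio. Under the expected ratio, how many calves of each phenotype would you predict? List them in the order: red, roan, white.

350, 700, 350

Under the 1:2:1 hypothesis (Σ ratio = 4, N = 1400):
  red: 1400 × 1/4 = 350
  roan: 1400 × 2/4 = 700
  white: 1400 × 1/4 = 350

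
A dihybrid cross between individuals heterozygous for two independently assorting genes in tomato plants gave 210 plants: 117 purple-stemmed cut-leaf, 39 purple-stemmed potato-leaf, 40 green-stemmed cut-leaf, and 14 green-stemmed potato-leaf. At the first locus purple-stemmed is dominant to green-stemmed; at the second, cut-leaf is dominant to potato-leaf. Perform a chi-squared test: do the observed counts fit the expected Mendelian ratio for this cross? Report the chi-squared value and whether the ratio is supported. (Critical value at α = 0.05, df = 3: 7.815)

A dihybrid F₂ with independent assortment and complete dominance at both loci gives a 9:3:3:1 phenotypic ratio.
Expected counts for N = 210 under a 9:3:3:1 ratio (total parts = 16):
  purple-stemmed cut-leaf: 210 × 9/16 = 118.125
  purple-stemmed potato-leaf: 210 × 3/16 = 39.375
  green-stemmed cut-leaf: 210 × 3/16 = 39.375
  green-stemmed potato-leaf: 210 × 1/16 = 13.125
χ² = Σ (O − E)² / E
  purple-stemmed cut-leaf: (117 − 118.125)² / 118.125 = 0.0107
  purple-stemmed potato-leaf: (39 − 39.375)² / 39.375 = 0.0036
  green-stemmed cut-leaf: (40 − 39.375)² / 39.375 = 0.0099
  green-stemmed potato-leaf: (14 − 13.125)² / 13.125 = 0.0583
χ² = 0.0107 + 0.0036 + 0.0099 + 0.0583 = 0.0825 ≈ 0.083
Degrees of freedom = 4 − 1 = 3; critical value at α = 0.05 is 7.815.
Since 0.083 < 7.815, we fail to reject the null hypothesis — the data are consistent with the 9:3:3:1 ratio.

0.083; consistent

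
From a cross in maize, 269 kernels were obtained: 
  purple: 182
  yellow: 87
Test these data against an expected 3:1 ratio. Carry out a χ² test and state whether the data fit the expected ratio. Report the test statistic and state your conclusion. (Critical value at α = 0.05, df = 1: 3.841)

Total ratio parts = 4. Expected numbers out of 269:
  purple: 269 × 3/4 = 201.75
  yellow: 269 × 1/4 = 67.25
χ² = Σ (O − E)² / E
  purple: (182 − 201.75)² / 201.75 = 1.9334
  yellow: (87 − 67.25)² / 67.25 = 5.8002
χ² = 1.9334 + 5.8002 = 7.7336 ≈ 7.734
Degrees of freedom = 2 − 1 = 1; critical value at α = 0.05 is 3.841.
Since 7.734 > 3.841, we reject the null hypothesis — the data do not fit the 3:1 ratio.

7.734; not consistent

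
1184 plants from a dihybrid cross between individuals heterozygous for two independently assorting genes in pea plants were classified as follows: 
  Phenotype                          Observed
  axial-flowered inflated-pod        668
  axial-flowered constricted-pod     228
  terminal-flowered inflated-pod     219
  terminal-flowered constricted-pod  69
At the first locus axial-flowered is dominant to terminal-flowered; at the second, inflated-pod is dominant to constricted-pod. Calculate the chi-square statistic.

A dihybrid F₂ with independent assortment and complete dominance at both loci gives a 9:3:3:1 phenotypic ratio.
Under the 9:3:3:1 hypothesis (Σ ratio = 16, N = 1184):
  axial-flowered inflated-pod: 1184 × 9/16 = 666
  axial-flowered constricted-pod: 1184 × 3/16 = 222
  terminal-flowered inflated-pod: 1184 × 3/16 = 222
  terminal-flowered constricted-pod: 1184 × 1/16 = 74
χ² = Σ (O − E)² / E
  axial-flowered inflated-pod: (668 − 666)² / 666 = 0.0060
  axial-flowered constricted-pod: (228 − 222)² / 222 = 0.1622
  terminal-flowered inflated-pod: (219 − 222)² / 222 = 0.0405
  terminal-flowered constricted-pod: (69 − 74)² / 74 = 0.3378
χ² = 0.0060 + 0.1622 + 0.0405 + 0.3378 = 0.5465 ≈ 0.547

0.547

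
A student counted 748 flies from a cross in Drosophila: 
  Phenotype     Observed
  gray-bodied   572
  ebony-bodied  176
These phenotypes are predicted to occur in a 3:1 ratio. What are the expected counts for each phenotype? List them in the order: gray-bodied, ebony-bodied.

Total ratio parts = 4. Expected numbers out of 748:
  gray-bodied: 748 × 3/4 = 561
  ebony-bodied: 748 × 1/4 = 187

561, 187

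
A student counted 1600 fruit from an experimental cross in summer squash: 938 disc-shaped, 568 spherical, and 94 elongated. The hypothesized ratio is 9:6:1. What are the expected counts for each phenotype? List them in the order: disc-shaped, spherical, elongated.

900, 600, 100

The 9:6:1 ratio has 16 parts, so with N = 1600 the expected counts are:
  disc-shaped: 1600 × 9/16 = 900
  spherical: 1600 × 6/16 = 600
  elongated: 1600 × 1/16 = 100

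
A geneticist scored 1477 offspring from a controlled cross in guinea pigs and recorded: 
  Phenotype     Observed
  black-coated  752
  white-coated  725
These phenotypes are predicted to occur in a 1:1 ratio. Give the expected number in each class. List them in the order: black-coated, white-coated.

The 1:1 ratio has 2 parts, so with N = 1477 the expected counts are:
  black-coated: 1477 × 1/2 = 738.5
  white-coated: 1477 × 1/2 = 738.5

738.5, 738.5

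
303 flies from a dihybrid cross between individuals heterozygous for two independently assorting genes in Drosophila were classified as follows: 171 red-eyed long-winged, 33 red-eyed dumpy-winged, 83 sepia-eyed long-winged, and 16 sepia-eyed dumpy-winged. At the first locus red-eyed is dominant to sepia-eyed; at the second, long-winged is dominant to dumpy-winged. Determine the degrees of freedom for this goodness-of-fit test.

A dihybrid F₂ with independent assortment and complete dominance at both loci gives a 9:3:3:1 phenotypic ratio.
A goodness-of-fit test with 4 phenotype classes has df = 4 − 1 = 3.

3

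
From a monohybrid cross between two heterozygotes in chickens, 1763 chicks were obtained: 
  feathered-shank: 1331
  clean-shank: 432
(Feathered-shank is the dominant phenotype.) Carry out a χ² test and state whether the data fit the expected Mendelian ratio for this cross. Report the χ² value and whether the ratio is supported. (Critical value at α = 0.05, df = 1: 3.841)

For a monohybrid cross between heterozygotes with complete dominance, the expected phenotypic ratio is 3:1.
Expected counts for N = 1763 under a 3:1 ratio (total parts = 4):
  feathered-shank: 1763 × 3/4 = 1322.25
  clean-shank: 1763 × 1/4 = 440.75
χ² = Σ (O − E)² / E
  feathered-shank: (1331 − 1322.25)² / 1322.25 = 0.0579
  clean-shank: (432 − 440.75)² / 440.75 = 0.1737
χ² = 0.0579 + 0.1737 = 0.2316 ≈ 0.232
Degrees of freedom = 2 − 1 = 1; critical value at α = 0.05 is 3.841.
Since 0.232 < 3.841, we fail to reject the null hypothesis — the data are consistent with the 3:1 ratio.

0.232; consistent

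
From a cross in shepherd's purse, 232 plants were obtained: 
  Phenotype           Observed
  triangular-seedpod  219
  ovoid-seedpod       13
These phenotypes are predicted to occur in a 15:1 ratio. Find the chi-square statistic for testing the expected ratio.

0.166

Expected counts for N = 232 under a 15:1 ratio (total parts = 16):
  triangular-seedpod: 232 × 15/16 = 217.5
  ovoid-seedpod: 232 × 1/16 = 14.5
χ² = Σ (O − E)² / E
  triangular-seedpod: (219 − 217.5)² / 217.5 = 0.0103
  ovoid-seedpod: (13 − 14.5)² / 14.5 = 0.1552
χ² = 0.0103 + 0.1552 = 0.1655 ≈ 0.166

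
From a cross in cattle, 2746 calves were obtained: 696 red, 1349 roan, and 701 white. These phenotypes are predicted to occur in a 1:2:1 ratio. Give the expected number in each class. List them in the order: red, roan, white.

686.5, 1373, 686.5

Expected counts for N = 2746 under a 1:2:1 ratio (total parts = 4):
  red: 2746 × 1/4 = 686.5
  roan: 2746 × 2/4 = 1373
  white: 2746 × 1/4 = 686.5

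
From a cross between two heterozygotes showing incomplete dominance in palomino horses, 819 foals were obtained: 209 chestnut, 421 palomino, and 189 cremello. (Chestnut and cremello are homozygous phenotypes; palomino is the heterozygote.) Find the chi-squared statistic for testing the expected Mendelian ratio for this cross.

1.623

With incomplete dominance, a heterozygote × heterozygote cross gives a 1:2:1 phenotypic ratio.
The 1:2:1 ratio has 4 parts, so with N = 819 the expected counts are:
  chestnut: 819 × 1/4 = 204.75
  palomino: 819 × 2/4 = 409.5
  cremello: 819 × 1/4 = 204.75
χ² = Σ (O − E)² / E
  chestnut: (209 − 204.75)² / 204.75 = 0.0882
  palomino: (421 − 409.5)² / 409.5 = 0.3230
  cremello: (189 − 204.75)² / 204.75 = 1.2115
χ² = 0.0882 + 0.3230 + 1.2115 = 1.6227 ≈ 1.623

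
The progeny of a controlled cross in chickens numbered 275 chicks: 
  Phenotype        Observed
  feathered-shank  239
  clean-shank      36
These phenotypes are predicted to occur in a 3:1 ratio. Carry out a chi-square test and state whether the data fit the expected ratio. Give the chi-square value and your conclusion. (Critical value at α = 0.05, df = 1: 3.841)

20.801; not consistent

Under the 3:1 hypothesis (Σ ratio = 4, N = 275):
  feathered-shank: 275 × 3/4 = 206.25
  clean-shank: 275 × 1/4 = 68.75
χ² = Σ (O − E)² / E
  feathered-shank: (239 − 206.25)² / 206.25 = 5.2003
  clean-shank: (36 − 68.75)² / 68.75 = 15.6009
χ² = 5.2003 + 15.6009 = 20.8012 ≈ 20.801
Degrees of freedom = 2 − 1 = 1; critical value at α = 0.05 is 3.841.
Since 20.801 > 3.841, we reject the null hypothesis — the data do not fit the 3:1 ratio.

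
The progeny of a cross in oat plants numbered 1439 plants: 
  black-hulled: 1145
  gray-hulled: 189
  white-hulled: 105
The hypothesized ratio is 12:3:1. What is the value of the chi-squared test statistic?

30.733

The 12:3:1 ratio has 16 parts, so with N = 1439 the expected counts are:
  black-hulled: 1439 × 12/16 = 1079.25
  gray-hulled: 1439 × 3/16 = 269.8125
  white-hulled: 1439 × 1/16 = 89.9375
χ² = Σ (O − E)² / E
  black-hulled: (1145 − 1079.25)² / 1079.25 = 4.0056
  gray-hulled: (189 − 269.8125)² / 269.8125 = 24.2044
  white-hulled: (105 − 89.9375)² / 89.9375 = 2.5226
χ² = 4.0056 + 24.2044 + 2.5226 = 30.7326 ≈ 30.733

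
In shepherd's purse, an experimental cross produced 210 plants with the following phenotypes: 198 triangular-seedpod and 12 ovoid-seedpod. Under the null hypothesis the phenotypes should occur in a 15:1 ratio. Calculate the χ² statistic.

0.103

The 15:1 ratio has 16 parts, so with N = 210 the expected counts are:
  triangular-seedpod: 210 × 15/16 = 196.875
  ovoid-seedpod: 210 × 1/16 = 13.125
χ² = Σ (O − E)² / E
  triangular-seedpod: (198 − 196.875)² / 196.875 = 0.0064
  ovoid-seedpod: (12 − 13.125)² / 13.125 = 0.0964
χ² = 0.0064 + 0.0964 = 0.1028 ≈ 0.103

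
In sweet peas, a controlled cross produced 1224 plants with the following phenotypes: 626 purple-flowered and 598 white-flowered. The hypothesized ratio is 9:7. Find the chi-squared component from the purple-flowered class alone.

Under the 9:7 hypothesis (Σ ratio = 16, N = 1224):
  purple-flowered: 1224 × 9/16 = 688.5
  white-flowered: 1224 × 7/16 = 535.5
Contribution of purple-flowered: (626 − 688.5)² / 688.5 = 5.6736

5.674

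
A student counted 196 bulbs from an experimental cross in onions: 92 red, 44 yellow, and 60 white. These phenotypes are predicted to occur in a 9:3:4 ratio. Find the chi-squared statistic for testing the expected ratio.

6.921

Total ratio parts = 16. Expected numbers out of 196:
  red: 196 × 9/16 = 110.25
  yellow: 196 × 3/16 = 36.75
  white: 196 × 4/16 = 49
χ² = Σ (O − E)² / E
  red: (92 − 110.25)² / 110.25 = 3.0210
  yellow: (44 − 36.75)² / 36.75 = 1.4303
  white: (60 − 49)² / 49 = 2.4694
χ² = 3.0210 + 1.4303 + 2.4694 = 6.9207 ≈ 6.921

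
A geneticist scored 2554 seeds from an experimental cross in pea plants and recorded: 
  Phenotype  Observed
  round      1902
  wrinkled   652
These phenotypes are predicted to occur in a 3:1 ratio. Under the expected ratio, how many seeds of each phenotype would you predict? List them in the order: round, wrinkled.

1915.5, 638.5

Expected counts for N = 2554 under a 3:1 ratio (total parts = 4):
  round: 2554 × 3/4 = 1915.5
  wrinkled: 2554 × 1/4 = 638.5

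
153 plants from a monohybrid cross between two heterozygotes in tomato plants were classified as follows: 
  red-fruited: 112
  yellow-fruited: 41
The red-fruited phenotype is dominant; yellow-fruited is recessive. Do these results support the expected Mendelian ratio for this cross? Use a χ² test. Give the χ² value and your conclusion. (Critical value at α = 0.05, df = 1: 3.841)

0.264; consistent

For a monohybrid cross between heterozygotes with complete dominance, the expected phenotypic ratio is 3:1.
Total ratio parts = 4. Expected numbers out of 153:
  red-fruited: 153 × 3/4 = 114.75
  yellow-fruited: 153 × 1/4 = 38.25
χ² = Σ (O − E)² / E
  red-fruited: (112 − 114.75)² / 114.75 = 0.0659
  yellow-fruited: (41 − 38.25)² / 38.25 = 0.1977
χ² = 0.0659 + 0.1977 = 0.2636 ≈ 0.264
Degrees of freedom = 2 − 1 = 1; critical value at α = 0.05 is 3.841.
Since 0.264 < 3.841, we fail to reject the null hypothesis — the data are consistent with the 3:1 ratio.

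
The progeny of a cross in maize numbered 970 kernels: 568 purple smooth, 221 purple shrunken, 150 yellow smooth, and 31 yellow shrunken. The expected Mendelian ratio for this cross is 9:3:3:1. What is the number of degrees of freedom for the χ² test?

3

A goodness-of-fit test with 4 phenotype classes has df = 4 − 1 = 3.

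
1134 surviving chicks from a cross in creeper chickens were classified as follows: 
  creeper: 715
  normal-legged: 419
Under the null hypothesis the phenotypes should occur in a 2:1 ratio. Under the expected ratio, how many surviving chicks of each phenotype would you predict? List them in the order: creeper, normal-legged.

Under the 2:1 hypothesis (Σ ratio = 3, N = 1134):
  creeper: 1134 × 2/3 = 756
  normal-legged: 1134 × 1/3 = 378

756, 378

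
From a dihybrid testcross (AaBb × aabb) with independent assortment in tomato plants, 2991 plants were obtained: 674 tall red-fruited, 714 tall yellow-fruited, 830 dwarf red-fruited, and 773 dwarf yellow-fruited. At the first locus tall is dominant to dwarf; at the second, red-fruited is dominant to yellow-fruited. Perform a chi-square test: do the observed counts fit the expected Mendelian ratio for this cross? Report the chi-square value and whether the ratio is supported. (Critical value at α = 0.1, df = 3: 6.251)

A dihybrid testcross with independent assortment gives a 1:1:1:1 ratio.
The 1:1:1:1 ratio has 4 parts, so with N = 2991 the expected counts are:
  tall red-fruited: 2991 × 1/4 = 747.75
  tall yellow-fruited: 2991 × 1/4 = 747.75
  dwarf red-fruited: 2991 × 1/4 = 747.75
  dwarf yellow-fruited: 2991 × 1/4 = 747.75
χ² = Σ (O − E)² / E
  tall red-fruited: (674 − 747.75)² / 747.75 = 7.2739
  tall yellow-fruited: (714 − 747.75)² / 747.75 = 1.5233
  dwarf red-fruited: (830 − 747.75)² / 747.75 = 9.0472
  dwarf yellow-fruited: (773 − 747.75)² / 747.75 = 0.8526
χ² = 7.2739 + 1.5233 + 9.0472 + 0.8526 = 18.697
Degrees of freedom = 4 − 1 = 3; critical value at α = 0.1 is 6.251.
Since 18.697 > 6.251, we reject the null hypothesis — the data do not fit the 1:1:1:1 ratio.

18.697; not consistent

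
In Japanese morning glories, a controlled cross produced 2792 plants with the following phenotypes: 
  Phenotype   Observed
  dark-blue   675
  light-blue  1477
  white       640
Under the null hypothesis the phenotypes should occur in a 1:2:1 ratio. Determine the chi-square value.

10.277

Under the 1:2:1 hypothesis (Σ ratio = 4, N = 2792):
  dark-blue: 2792 × 1/4 = 698
  light-blue: 2792 × 2/4 = 1396
  white: 2792 × 1/4 = 698
χ² = Σ (O − E)² / E
  dark-blue: (675 − 698)² / 698 = 0.7579
  light-blue: (1477 − 1396)² / 1396 = 4.6999
  white: (640 − 698)² / 698 = 4.8195
χ² = 0.7579 + 4.6999 + 4.8195 = 10.2773 ≈ 10.277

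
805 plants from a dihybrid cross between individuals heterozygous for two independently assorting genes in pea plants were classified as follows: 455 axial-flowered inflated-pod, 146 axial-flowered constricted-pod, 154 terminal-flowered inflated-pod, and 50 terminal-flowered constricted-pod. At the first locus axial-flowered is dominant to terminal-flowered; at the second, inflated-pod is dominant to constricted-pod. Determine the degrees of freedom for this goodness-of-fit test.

3

A dihybrid F₂ with independent assortment and complete dominance at both loci gives a 9:3:3:1 phenotypic ratio.
A goodness-of-fit test with 4 phenotype classes has df = 4 − 1 = 3.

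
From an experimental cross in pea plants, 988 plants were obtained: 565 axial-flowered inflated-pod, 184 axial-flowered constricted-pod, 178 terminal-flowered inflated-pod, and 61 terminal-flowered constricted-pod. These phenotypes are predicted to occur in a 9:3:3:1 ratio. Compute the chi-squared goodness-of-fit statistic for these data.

Under the 9:3:3:1 hypothesis (Σ ratio = 16, N = 988):
  axial-flowered inflated-pod: 988 × 9/16 = 555.75
  axial-flowered constricted-pod: 988 × 3/16 = 185.25
  terminal-flowered inflated-pod: 988 × 3/16 = 185.25
  terminal-flowered constricted-pod: 988 × 1/16 = 61.75
χ² = Σ (O − E)² / E
  axial-flowered inflated-pod: (565 − 555.75)² / 555.75 = 0.1540
  axial-flowered constricted-pod: (184 − 185.25)² / 185.25 = 0.0084
  terminal-flowered inflated-pod: (178 − 185.25)² / 185.25 = 0.2837
  terminal-flowered constricted-pod: (61 − 61.75)² / 61.75 = 0.0091
χ² = 0.1540 + 0.0084 + 0.2837 + 0.0091 = 0.4552 ≈ 0.455

0.455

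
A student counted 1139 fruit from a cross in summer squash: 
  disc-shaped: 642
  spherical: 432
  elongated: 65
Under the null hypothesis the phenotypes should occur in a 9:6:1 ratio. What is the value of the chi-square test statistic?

0.596

The 9:6:1 ratio has 16 parts, so with N = 1139 the expected counts are:
  disc-shaped: 1139 × 9/16 = 640.6875
  spherical: 1139 × 6/16 = 427.125
  elongated: 1139 × 1/16 = 71.1875
χ² = Σ (O − E)² / E
  disc-shaped: (642 − 640.6875)² / 640.6875 = 0.0027
  spherical: (432 − 427.125)² / 427.125 = 0.0556
  elongated: (65 − 71.1875)² / 71.1875 = 0.5378
χ² = 0.0027 + 0.0556 + 0.5378 = 0.5961 ≈ 0.596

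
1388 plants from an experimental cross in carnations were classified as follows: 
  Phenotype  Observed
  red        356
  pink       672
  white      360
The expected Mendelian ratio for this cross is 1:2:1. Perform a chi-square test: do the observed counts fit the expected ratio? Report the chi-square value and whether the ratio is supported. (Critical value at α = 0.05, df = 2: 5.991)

Expected counts for N = 1388 under a 1:2:1 ratio (total parts = 4):
  red: 1388 × 1/4 = 347
  pink: 1388 × 2/4 = 694
  white: 1388 × 1/4 = 347
χ² = Σ (O − E)² / E
  red: (356 − 347)² / 347 = 0.2334
  pink: (672 − 694)² / 694 = 0.6974
  white: (360 − 347)² / 347 = 0.4870
χ² = 0.2334 + 0.6974 + 0.4870 = 1.4178 ≈ 1.418
Degrees of freedom = 3 − 1 = 2; critical value at α = 0.05 is 5.991.
Since 1.418 < 5.991, we fail to reject the null hypothesis — the data are consistent with the 1:2:1 ratio.

1.418; consistent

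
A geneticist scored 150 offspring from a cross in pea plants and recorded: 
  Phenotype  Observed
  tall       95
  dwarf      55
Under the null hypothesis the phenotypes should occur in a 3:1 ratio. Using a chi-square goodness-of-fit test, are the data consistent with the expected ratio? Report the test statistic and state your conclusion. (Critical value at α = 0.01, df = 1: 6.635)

Under the 3:1 hypothesis (Σ ratio = 4, N = 150):
  tall: 150 × 3/4 = 112.5
  dwarf: 150 × 1/4 = 37.5
χ² = Σ (O − E)² / E
  tall: (95 − 112.5)² / 112.5 = 2.7222
  dwarf: (55 − 37.5)² / 37.5 = 8.1667
χ² = 2.7222 + 8.1667 = 10.8889 ≈ 10.889
Degrees of freedom = 2 − 1 = 1; critical value at α = 0.01 is 6.635.
Since 10.889 > 6.635, we reject the null hypothesis — the data do not fit the 3:1 ratio.

10.889; not consistent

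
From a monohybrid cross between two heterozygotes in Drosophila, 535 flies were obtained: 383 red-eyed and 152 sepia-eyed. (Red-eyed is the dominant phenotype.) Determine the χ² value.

3.320

For a monohybrid cross between heterozygotes with complete dominance, the expected phenotypic ratio is 3:1.
The 3:1 ratio has 4 parts, so with N = 535 the expected counts are:
  red-eyed: 535 × 3/4 = 401.25
  sepia-eyed: 535 × 1/4 = 133.75
χ² = Σ (O − E)² / E
  red-eyed: (383 − 401.25)² / 401.25 = 0.8301
  sepia-eyed: (152 − 133.75)² / 133.75 = 2.4902
χ² = 0.8301 + 2.4902 = 3.3203 ≈ 3.320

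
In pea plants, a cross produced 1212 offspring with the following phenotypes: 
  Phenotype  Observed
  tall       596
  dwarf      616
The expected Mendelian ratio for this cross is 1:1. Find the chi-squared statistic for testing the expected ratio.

Under the 1:1 hypothesis (Σ ratio = 2, N = 1212):
  tall: 1212 × 1/2 = 606
  dwarf: 1212 × 1/2 = 606
χ² = Σ (O − E)² / E
  tall: (596 − 606)² / 606 = 0.1650
  dwarf: (616 − 606)² / 606 = 0.1650
χ² = 0.1650 + 0.1650 = 0.330

0.330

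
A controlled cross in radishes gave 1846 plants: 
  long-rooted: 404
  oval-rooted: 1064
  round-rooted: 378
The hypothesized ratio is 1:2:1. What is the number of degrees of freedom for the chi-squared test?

2

A goodness-of-fit test with 3 phenotype classes has df = 3 − 1 = 2.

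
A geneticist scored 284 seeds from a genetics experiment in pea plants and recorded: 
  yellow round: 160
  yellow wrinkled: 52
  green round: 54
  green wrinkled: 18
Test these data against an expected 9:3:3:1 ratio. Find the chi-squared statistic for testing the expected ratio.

0.044

Total ratio parts = 16. Expected numbers out of 284:
  yellow round: 284 × 9/16 = 159.75
  yellow wrinkled: 284 × 3/16 = 53.25
  green round: 284 × 3/16 = 53.25
  green wrinkled: 284 × 1/16 = 17.75
χ² = Σ (O − E)² / E
  yellow round: (160 − 159.75)² / 159.75 = 0.0004
  yellow wrinkled: (52 − 53.25)² / 53.25 = 0.0293
  green round: (54 − 53.25)² / 53.25 = 0.0106
  green wrinkled: (18 − 17.75)² / 17.75 = 0.0035
χ² = 0.0004 + 0.0293 + 0.0106 + 0.0035 = 0.0438 ≈ 0.044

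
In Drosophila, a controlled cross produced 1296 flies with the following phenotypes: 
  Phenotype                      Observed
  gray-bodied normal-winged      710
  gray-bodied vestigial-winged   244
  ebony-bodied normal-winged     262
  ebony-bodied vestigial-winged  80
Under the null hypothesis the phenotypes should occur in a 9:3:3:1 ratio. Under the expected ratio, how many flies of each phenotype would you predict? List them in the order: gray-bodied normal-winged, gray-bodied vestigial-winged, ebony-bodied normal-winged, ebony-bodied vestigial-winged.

729, 243, 243, 81

Expected counts for N = 1296 under a 9:3:3:1 ratio (total parts = 16):
  gray-bodied normal-winged: 1296 × 9/16 = 729
  gray-bodied vestigial-winged: 1296 × 3/16 = 243
  ebony-bodied normal-winged: 1296 × 3/16 = 243
  ebony-bodied vestigial-winged: 1296 × 1/16 = 81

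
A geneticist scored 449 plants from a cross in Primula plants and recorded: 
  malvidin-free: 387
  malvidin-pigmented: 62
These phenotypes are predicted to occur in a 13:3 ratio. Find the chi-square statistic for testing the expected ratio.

7.197

Under the 13:3 hypothesis (Σ ratio = 16, N = 449):
  malvidin-free: 449 × 13/16 = 364.8125
  malvidin-pigmented: 449 × 3/16 = 84.1875
χ² = Σ (O − E)² / E
  malvidin-free: (387 − 364.8125)² / 364.8125 = 1.3494
  malvidin-pigmented: (62 − 84.1875)² / 84.1875 = 5.8475
χ² = 1.3494 + 5.8475 = 7.1969 ≈ 7.197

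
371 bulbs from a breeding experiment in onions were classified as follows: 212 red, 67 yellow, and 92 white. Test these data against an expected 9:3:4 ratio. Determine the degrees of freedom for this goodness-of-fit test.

A goodness-of-fit test with 3 phenotype classes has df = 3 − 1 = 2.

2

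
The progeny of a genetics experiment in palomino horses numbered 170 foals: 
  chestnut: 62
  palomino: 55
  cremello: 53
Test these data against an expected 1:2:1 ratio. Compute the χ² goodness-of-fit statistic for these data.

Under the 1:2:1 hypothesis (Σ ratio = 4, N = 170):
  chestnut: 170 × 1/4 = 42.5
  palomino: 170 × 2/4 = 85
  cremello: 170 × 1/4 = 42.5
χ² = Σ (O − E)² / E
  chestnut: (62 − 42.5)² / 42.5 = 8.9471
  palomino: (55 − 85)² / 85 = 10.5882
  cremello: (53 − 42.5)² / 42.5 = 2.5941
χ² = 8.9471 + 10.5882 + 2.5941 = 22.1294 ≈ 22.129

22.129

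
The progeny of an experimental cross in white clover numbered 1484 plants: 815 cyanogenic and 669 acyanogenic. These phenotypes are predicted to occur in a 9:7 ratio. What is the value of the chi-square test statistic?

1.068

Total ratio parts = 16. Expected numbers out of 1484:
  cyanogenic: 1484 × 9/16 = 834.75
  acyanogenic: 1484 × 7/16 = 649.25
χ² = Σ (O − E)² / E
  cyanogenic: (815 − 834.75)² / 834.75 = 0.4673
  acyanogenic: (669 − 649.25)² / 649.25 = 0.6008
χ² = 0.4673 + 0.6008 = 1.0681 ≈ 1.068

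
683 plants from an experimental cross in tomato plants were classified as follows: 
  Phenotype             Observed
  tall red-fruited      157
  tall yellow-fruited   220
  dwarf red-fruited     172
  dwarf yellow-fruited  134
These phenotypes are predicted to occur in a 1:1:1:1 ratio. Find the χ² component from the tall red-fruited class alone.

1.107

Expected counts for N = 683 under a 1:1:1:1 ratio (total parts = 4):
  tall red-fruited: 683 × 1/4 = 170.75
  tall yellow-fruited: 683 × 1/4 = 170.75
  dwarf red-fruited: 683 × 1/4 = 170.75
  dwarf yellow-fruited: 683 × 1/4 = 170.75
Contribution of tall red-fruited: (157 − 170.75)² / 170.75 = 1.1072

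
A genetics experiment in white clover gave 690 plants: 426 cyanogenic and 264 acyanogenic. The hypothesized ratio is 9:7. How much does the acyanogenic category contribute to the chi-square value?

Under the 9:7 hypothesis (Σ ratio = 16, N = 690):
  cyanogenic: 690 × 9/16 = 388.125
  acyanogenic: 690 × 7/16 = 301.875
Contribution of acyanogenic: (264 − 301.875)² / 301.875 = 4.7520

4.752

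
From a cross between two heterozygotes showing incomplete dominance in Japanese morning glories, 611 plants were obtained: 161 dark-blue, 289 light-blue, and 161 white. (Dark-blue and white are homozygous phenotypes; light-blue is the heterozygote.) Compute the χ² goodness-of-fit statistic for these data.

1.782

With incomplete dominance, a heterozygote × heterozygote cross gives a 1:2:1 phenotypic ratio.
Expected counts for N = 611 under a 1:2:1 ratio (total parts = 4):
  dark-blue: 611 × 1/4 = 152.75
  light-blue: 611 × 2/4 = 305.5
  white: 611 × 1/4 = 152.75
χ² = Σ (O − E)² / E
  dark-blue: (161 − 152.75)² / 152.75 = 0.4456
  light-blue: (289 − 305.5)² / 305.5 = 0.8912
  white: (161 − 152.75)² / 152.75 = 0.4456
χ² = 0.4456 + 0.8912 + 0.4456 = 1.7824 ≈ 1.782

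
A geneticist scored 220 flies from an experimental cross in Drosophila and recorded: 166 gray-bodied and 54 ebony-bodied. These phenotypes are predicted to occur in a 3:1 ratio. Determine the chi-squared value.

The 3:1 ratio has 4 parts, so with N = 220 the expected counts are:
  gray-bodied: 220 × 3/4 = 165
  ebony-bodied: 220 × 1/4 = 55
χ² = Σ (O − E)² / E
  gray-bodied: (166 − 165)² / 165 = 0.0061
  ebony-bodied: (54 − 55)² / 55 = 0.0182
χ² = 0.0061 + 0.0182 = 0.0243 ≈ 0.024

0.024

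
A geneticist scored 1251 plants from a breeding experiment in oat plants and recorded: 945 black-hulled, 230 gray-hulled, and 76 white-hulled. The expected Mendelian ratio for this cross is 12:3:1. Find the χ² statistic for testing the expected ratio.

0.199

Total ratio parts = 16. Expected numbers out of 1251:
  black-hulled: 1251 × 12/16 = 938.25
  gray-hulled: 1251 × 3/16 = 234.5625
  white-hulled: 1251 × 1/16 = 78.1875
χ² = Σ (O − E)² / E
  black-hulled: (945 − 938.25)² / 938.25 = 0.0486
  gray-hulled: (230 − 234.5625)² / 234.5625 = 0.0887
  white-hulled: (76 − 78.1875)² / 78.1875 = 0.0612
χ² = 0.0486 + 0.0887 + 0.0612 = 0.1985 ≈ 0.199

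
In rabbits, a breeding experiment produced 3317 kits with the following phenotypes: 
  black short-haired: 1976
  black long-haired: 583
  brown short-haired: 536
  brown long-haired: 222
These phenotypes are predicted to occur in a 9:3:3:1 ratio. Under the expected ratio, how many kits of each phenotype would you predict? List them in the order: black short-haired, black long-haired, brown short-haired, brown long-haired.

1865.8125, 621.9375, 621.9375, 207.3125

The 9:3:3:1 ratio has 16 parts, so with N = 3317 the expected counts are:
  black short-haired: 3317 × 9/16 = 1865.8125
  black long-haired: 3317 × 3/16 = 621.9375
  brown short-haired: 3317 × 3/16 = 621.9375
  brown long-haired: 3317 × 1/16 = 207.3125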